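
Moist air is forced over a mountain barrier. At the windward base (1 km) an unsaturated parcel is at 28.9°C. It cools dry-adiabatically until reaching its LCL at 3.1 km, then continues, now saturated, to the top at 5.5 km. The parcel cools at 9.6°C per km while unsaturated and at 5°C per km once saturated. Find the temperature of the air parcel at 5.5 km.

-3.26°C

1000–3100 m, dry: Δz = 2.1 km ⇒ ΔT = -20.16°C; T = 8.74°C
3100–5500 m, saturated: Δz = 2.4 km ⇒ ΔT = -12°C; T = -3.26°C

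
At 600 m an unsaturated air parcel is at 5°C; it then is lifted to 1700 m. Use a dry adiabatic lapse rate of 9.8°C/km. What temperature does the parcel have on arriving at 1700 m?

-5.78°C

From 600 m to 1700 m (dry adiabatic): cools by 9.8 × 1.1 = 10.78°C, giving -5.78°C.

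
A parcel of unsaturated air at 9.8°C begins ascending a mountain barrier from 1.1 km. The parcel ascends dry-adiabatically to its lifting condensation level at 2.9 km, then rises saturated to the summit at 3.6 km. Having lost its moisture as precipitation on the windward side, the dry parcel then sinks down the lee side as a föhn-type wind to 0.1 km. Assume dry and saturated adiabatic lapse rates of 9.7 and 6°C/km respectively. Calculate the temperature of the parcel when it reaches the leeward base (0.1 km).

22.09°C

1100–2900 m, dry: Δz = 1.8 km ⇒ ΔT = -17.46°C; T = -7.66°C
2900–3600 m, saturated: Δz = 0.7 km ⇒ ΔT = -4.2°C; T = -11.86°C
3600–100 m, dry descent: Δz = 3.5 km ⇒ ΔT = +33.95°C; T = 22.09°C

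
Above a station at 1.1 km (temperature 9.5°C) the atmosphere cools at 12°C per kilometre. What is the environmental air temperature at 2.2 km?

1100 → 2200 m (environmental, 12°C/km): ΔT = -12 × 1.1 = -13.2°C → T = -3.7°C

-3.7°C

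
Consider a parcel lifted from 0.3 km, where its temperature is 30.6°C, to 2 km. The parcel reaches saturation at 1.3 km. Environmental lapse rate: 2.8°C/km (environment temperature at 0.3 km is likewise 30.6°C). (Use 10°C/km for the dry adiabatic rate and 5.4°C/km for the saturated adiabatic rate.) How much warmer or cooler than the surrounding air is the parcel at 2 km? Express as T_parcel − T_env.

Parcel:
  From 300 m to 1300 m (dry): cools by 10 × 1 = 10°C, giving 20.6°C.
  From 1300 m to 2000 m (saturated): cools by 5.4 × 0.7 = 3.78°C, giving 16.82°C.
Environment:
  From 300 m to 2000 m (environment): cools by 2.8 × 1.7 = 4.76°C, giving 25.84°C.
T_parcel − T_env = 16.82 − 25.84 = -9.02°C

-9.02°C (parcel cooler than environment)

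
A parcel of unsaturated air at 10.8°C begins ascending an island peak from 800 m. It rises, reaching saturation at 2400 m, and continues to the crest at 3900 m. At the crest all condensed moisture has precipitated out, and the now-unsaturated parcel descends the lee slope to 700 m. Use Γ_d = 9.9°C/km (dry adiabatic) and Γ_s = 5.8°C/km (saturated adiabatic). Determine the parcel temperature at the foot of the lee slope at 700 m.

17.94°C

800–2400 m, dry: Δz = 1.6 km ⇒ ΔT = -15.84°C; T = -5.04°C
2400–3900 m, saturated: Δz = 1.5 km ⇒ ΔT = -8.7°C; T = -13.74°C
3900–700 m, dry descent: Δz = 3.2 km ⇒ ΔT = +31.68°C; T = 17.94°C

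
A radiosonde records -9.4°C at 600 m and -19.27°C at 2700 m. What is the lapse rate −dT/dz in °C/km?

4.7°C/km

Γ = −ΔT/Δz = (-9.4 − (-19.27)) / (2700 − 600) m
  = 9.87°C / 2.1 km = 4.7°C/km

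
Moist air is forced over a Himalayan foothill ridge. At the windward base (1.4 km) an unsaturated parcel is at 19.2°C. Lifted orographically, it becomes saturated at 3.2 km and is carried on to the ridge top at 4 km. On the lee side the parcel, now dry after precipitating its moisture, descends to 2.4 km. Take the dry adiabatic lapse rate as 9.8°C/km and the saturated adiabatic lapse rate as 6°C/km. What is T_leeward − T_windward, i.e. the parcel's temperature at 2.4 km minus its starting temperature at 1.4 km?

-6.76°C

1400–3200 m, dry: Δz = 1.8 km ⇒ ΔT = -17.64°C; T = 1.56°C
3200–4000 m, saturated: Δz = 0.8 km ⇒ ΔT = -4.8°C; T = -3.24°C
4000–2400 m, dry descent: Δz = 1.6 km ⇒ ΔT = +15.68°C; T = 12.44°C
Net change vs windward start: 12.44 − 19.2 = -6.76°C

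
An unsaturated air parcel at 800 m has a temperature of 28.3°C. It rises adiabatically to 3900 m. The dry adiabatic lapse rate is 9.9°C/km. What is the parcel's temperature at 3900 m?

-2.39°C

800 → 3900 m (dry adiabatic, 9.9°C/km): ΔT = -9.9 × 3.1 = -30.69°C → T = -2.39°C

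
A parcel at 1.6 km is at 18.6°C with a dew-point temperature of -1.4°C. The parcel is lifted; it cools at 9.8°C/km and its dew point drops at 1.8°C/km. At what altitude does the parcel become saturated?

4.1 km

T and T_d converge at 9.8 − 1.8 = 8°C per km
Height above start = (18.6 − (-1.4)) / 8 = 2.5 km
LCL altitude = 1600 m + 2500 m = 4100 m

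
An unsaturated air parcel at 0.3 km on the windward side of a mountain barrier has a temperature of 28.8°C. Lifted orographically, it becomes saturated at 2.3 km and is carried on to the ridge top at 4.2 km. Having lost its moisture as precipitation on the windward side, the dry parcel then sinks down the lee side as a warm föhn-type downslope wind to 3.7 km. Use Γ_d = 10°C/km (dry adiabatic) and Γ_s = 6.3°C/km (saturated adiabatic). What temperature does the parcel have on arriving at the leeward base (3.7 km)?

1.83°C

300 → 2300 m (dry, 10°C/km): ΔT = -10 × 2 = -20°C → T = 8.8°C
2300 → 4200 m (saturated, 6.3°C/km): ΔT = -6.3 × 1.9 = -11.97°C → T = -3.17°C
4200 → 3700 m (dry descent, 10°C/km): ΔT = +10 × 0.5 = +5°C → T = 1.83°C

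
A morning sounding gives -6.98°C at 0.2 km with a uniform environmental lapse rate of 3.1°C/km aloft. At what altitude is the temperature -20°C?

Height above start = (-6.98 − (-20)) / 3.1 = 4.2 km
Altitude = 200 m + 4200 m = 4400 m

4.4 km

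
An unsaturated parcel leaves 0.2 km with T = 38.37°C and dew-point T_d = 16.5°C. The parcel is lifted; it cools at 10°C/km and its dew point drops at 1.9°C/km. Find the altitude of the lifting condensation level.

T and T_d converge at 10 − 1.9 = 8.1°C per km
Height above start = (38.37 − 16.5) / 8.1 = 2.7 km
LCL altitude = 200 m + 2700 m = 2900 m

2.9 km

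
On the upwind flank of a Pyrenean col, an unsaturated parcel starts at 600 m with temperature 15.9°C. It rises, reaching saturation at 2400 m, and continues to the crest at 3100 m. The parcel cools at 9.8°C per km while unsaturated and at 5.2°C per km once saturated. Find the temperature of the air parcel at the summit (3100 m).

-5.38°C

600–2400 m, dry: Δz = 1.8 km ⇒ ΔT = -17.64°C; T = -1.74°C
2400–3100 m, saturated: Δz = 0.7 km ⇒ ΔT = -3.64°C; T = -5.38°C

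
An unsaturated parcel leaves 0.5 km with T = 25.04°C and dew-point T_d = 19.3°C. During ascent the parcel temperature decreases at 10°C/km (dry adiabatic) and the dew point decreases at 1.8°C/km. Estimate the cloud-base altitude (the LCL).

1.2 km

T and T_d converge at 10 − 1.8 = 8.2°C per km
Height above start = (25.04 − 19.3) / 8.2 = 0.7 km
LCL altitude = 500 m + 700 m = 1200 m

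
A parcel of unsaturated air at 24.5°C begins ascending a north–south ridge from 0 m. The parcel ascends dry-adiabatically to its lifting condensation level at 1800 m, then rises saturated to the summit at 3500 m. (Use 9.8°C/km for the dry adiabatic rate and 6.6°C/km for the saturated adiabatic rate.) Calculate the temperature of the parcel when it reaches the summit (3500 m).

-4.36°C

0 → 1800 m (dry, 9.8°C/km): ΔT = -9.8 × 1.8 = -17.64°C → T = 6.86°C
1800 → 3500 m (saturated, 6.6°C/km): ΔT = -6.6 × 1.7 = -11.22°C → T = -4.36°C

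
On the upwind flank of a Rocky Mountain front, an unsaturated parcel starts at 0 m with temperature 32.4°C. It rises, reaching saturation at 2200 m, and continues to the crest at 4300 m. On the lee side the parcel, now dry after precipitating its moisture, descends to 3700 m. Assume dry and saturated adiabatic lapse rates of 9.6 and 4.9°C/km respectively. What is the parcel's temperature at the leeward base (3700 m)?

0 → 2200 m (dry, 9.6°C/km): ΔT = -9.6 × 2.2 = -21.12°C → T = 11.28°C
2200 → 4300 m (saturated, 4.9°C/km): ΔT = -4.9 × 2.1 = -10.29°C → T = 0.99°C
4300 → 3700 m (dry descent, 9.6°C/km): ΔT = +9.6 × 0.6 = +5.76°C → T = 6.75°C

6.75°C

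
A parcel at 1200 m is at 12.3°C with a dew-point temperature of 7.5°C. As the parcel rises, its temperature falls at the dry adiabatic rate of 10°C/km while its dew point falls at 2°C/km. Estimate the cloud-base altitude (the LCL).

T and T_d converge at 10 − 2 = 8°C per km
Height above start = (12.3 − 7.5) / 8 = 0.6 km
LCL altitude = 1200 m + 600 m = 1800 m

1800 m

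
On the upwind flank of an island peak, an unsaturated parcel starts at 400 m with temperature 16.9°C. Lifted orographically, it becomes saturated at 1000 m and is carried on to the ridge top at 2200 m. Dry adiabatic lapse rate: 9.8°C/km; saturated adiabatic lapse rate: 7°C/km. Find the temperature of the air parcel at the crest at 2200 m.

2.62°C

400 → 1000 m (dry, 9.8°C/km): ΔT = -9.8 × 0.6 = -5.88°C → T = 11.02°C
1000 → 2200 m (saturated, 7°C/km): ΔT = -7 × 1.2 = -8.4°C → T = 2.62°C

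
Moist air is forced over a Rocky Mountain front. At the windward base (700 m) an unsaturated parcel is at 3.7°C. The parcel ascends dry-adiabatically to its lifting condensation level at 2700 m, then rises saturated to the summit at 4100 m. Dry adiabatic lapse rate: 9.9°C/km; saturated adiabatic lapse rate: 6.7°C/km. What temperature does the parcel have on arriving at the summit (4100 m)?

700 → 2700 m (dry, 9.9°C/km): ΔT = -9.9 × 2 = -19.8°C → T = -16.1°C
2700 → 4100 m (saturated, 6.7°C/km): ΔT = -6.7 × 1.4 = -9.38°C → T = -25.48°C

-25.48°C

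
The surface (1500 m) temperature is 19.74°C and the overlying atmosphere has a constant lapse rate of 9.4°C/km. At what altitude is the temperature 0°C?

Height above start = (19.74 − 0) / 9.4 = 2.1 km
Altitude = 1500 m + 2100 m = 3600 m

3600 m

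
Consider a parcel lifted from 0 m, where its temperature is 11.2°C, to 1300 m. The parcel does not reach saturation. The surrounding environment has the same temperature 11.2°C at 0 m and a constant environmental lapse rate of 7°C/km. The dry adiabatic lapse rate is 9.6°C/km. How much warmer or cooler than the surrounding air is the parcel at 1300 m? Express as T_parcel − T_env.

Parcel:
  0–1300 m, dry: Δz = 1.3 km ⇒ ΔT = -12.48°C; T = -1.28°C
Environment:
  0–1300 m, environment: Δz = 1.3 km ⇒ ΔT = -9.1°C; T = 2.1°C
T_parcel − T_env = -1.28 − 2.1 = -3.38°C

-3.38°C (parcel cooler than environment)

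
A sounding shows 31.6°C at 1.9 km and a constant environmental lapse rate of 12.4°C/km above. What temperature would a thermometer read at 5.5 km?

Environmental to 5500 m: -12.4 × 3.6 km = -44.64°C, so T = -13.04°C.

-13.04°C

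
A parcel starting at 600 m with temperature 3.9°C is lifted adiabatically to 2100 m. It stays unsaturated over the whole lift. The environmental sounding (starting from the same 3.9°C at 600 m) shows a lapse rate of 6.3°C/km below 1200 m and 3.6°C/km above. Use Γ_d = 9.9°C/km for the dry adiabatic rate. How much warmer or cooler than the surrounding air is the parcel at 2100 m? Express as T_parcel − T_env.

-7.83°C (parcel cooler than environment)

Parcel:
  From 600 m to 2100 m (dry): cools by 9.9 × 1.5 = 14.85°C, giving -10.95°C.
Environment:
  From 600 m to 1200 m (environment, lower layer): cools by 6.3 × 0.6 = 3.78°C, giving 0.12°C.
  From 1200 m to 2100 m (environment, upper layer): cools by 3.6 × 0.9 = 3.24°C, giving -3.12°C.
T_parcel − T_env = -10.95 − (-3.12) = -7.83°C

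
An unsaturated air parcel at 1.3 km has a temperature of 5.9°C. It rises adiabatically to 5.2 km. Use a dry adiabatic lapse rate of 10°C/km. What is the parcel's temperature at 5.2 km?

-33.1°C

From 1300 m to 5200 m (dry adiabatic): cools by 10 × 3.9 = 39°C, giving -33.1°C.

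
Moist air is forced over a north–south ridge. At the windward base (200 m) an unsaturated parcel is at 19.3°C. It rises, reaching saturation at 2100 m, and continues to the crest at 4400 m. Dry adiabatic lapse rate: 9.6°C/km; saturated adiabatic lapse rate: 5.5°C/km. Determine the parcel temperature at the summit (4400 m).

-11.59°C

Dry to 2100 m: -9.6 × 1.9 km = -18.24°C, so T = 1.06°C.
Saturated to 4400 m: -5.5 × 2.3 km = -12.65°C, so T = -11.59°C.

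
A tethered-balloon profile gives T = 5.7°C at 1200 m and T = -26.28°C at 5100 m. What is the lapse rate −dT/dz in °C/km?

8.2°C/km

Γ = −ΔT/Δz = (5.7 − (-26.28)) / (5100 − 1200) m
  = 31.98°C / 3.9 km = 8.2°C/km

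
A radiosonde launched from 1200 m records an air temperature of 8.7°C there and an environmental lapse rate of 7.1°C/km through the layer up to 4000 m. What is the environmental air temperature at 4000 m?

Environmental to 4000 m: -7.1 × 2.8 km = -19.88°C, so T = -11.18°C.

-11.18°C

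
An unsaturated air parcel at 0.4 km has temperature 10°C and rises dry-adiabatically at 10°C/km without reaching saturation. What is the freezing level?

Height above start = (10 − 0) / 10 = 1 km
Altitude = 400 m + 1000 m = 1400 m

1.4 km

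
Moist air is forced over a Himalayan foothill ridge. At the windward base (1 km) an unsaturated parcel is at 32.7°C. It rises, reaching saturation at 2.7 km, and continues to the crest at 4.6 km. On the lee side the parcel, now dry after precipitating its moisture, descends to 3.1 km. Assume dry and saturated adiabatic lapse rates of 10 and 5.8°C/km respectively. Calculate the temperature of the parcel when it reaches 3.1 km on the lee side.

19.68°C

From 1000 m to 2700 m (dry): cools by 10 × 1.7 = 17°C, giving 15.7°C.
From 2700 m to 4600 m (saturated): cools by 5.8 × 1.9 = 11.02°C, giving 4.68°C.
From 4600 m to 3100 m (dry descent): warms by 10 × 1.5 = 15°C, giving 19.68°C.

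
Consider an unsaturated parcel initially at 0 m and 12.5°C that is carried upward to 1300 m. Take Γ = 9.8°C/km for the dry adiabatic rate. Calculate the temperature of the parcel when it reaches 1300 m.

-0.24°C

Dry adiabatic to 1300 m: -9.8 × 1.3 km = -12.74°C, so T = -0.24°C.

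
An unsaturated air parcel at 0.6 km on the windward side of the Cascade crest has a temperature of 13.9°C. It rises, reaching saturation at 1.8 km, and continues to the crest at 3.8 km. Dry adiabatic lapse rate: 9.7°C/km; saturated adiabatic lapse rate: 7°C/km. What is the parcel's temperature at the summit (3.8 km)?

600 → 1800 m (dry, 9.7°C/km): ΔT = -9.7 × 1.2 = -11.64°C → T = 2.26°C
1800 → 3800 m (saturated, 7°C/km): ΔT = -7 × 2 = -14°C → T = -11.74°C

-11.74°C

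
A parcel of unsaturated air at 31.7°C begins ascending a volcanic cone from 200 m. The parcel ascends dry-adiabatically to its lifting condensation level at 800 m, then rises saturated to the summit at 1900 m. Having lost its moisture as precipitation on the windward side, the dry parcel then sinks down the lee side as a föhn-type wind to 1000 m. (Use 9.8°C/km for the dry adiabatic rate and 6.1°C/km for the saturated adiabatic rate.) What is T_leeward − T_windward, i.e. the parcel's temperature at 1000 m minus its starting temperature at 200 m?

-3.77°C

Dry to 800 m: -9.8 × 0.6 km = -5.88°C, so T = 25.82°C.
Saturated to 1900 m: -6.1 × 1.1 km = -6.71°C, so T = 19.11°C.
Dry descent to 1000 m: +9.8 × 0.9 km = +8.82°C, so T = 27.93°C.
Net change vs windward start: 27.93 − 31.7 = -3.77°C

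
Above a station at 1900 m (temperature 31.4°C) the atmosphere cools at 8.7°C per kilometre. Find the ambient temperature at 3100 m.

From 1900 m to 3100 m (environmental): cools by 8.7 × 1.2 = 10.44°C, giving 20.96°C.

20.96°C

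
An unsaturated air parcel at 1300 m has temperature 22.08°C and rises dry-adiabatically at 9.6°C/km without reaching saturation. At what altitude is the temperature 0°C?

Height above start = (22.08 − 0) / 9.6 = 2.3 km
Altitude = 1300 m + 2300 m = 3600 m

3600 m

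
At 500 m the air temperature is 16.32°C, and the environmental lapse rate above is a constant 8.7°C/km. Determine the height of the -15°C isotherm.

Height above start = (16.32 − (-15)) / 8.7 = 3.6 km
Altitude = 500 m + 3600 m = 4100 m

4100 m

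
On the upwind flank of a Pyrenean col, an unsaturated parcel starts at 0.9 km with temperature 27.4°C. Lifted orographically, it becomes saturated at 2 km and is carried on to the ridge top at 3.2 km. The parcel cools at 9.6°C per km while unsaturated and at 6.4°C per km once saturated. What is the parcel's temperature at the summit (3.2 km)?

9.16°C

900–2000 m, dry: Δz = 1.1 km ⇒ ΔT = -10.56°C; T = 16.84°C
2000–3200 m, saturated: Δz = 1.2 km ⇒ ΔT = -7.68°C; T = 9.16°C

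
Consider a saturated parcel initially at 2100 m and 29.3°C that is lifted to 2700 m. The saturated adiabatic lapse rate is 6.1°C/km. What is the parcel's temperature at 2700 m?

2100–2700 m, saturated adiabatic: Δz = 0.6 km ⇒ ΔT = -3.66°C; T = 25.64°C

25.64°C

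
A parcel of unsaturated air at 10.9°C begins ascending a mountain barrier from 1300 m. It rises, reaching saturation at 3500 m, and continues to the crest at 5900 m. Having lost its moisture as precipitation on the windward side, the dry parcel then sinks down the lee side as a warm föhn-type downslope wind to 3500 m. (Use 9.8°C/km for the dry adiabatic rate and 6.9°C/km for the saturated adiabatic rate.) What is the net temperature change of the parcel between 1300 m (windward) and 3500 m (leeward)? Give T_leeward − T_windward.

Dry to 3500 m: -9.8 × 2.2 km = -21.56°C, so T = -10.66°C.
Saturated to 5900 m: -6.9 × 2.4 km = -16.56°C, so T = -27.22°C.
Dry descent to 3500 m: +9.8 × 2.4 km = +23.52°C, so T = -3.7°C.
Net change vs windward start: -3.7 − 10.9 = -14.6°C

-14.6°C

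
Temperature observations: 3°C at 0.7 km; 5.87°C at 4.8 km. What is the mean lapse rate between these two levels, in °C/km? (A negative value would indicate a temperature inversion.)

-0.7°C/km

Γ = −ΔT/Δz = (3 − 5.87) / (4800 − 700) m
  = -2.87°C / 4.1 km = -0.7°C/km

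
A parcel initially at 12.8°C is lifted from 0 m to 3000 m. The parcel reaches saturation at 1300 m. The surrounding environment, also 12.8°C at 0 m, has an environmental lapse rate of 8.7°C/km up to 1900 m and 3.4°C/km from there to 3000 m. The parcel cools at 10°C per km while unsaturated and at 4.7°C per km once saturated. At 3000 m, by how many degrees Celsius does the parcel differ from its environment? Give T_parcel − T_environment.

Parcel:
  0–1300 m, dry: Δz = 1.3 km ⇒ ΔT = -13°C; T = -0.2°C
  1300–3000 m, saturated: Δz = 1.7 km ⇒ ΔT = -7.99°C; T = -8.19°C
Environment:
  0–1900 m, environment, lower layer: Δz = 1.9 km ⇒ ΔT = -16.53°C; T = -3.73°C
  1900–3000 m, environment, upper layer: Δz = 1.1 km ⇒ ΔT = -3.74°C; T = -7.47°C
T_parcel − T_env = -8.19 − (-7.47) = -0.72°C

-0.72°C (parcel cooler than environment)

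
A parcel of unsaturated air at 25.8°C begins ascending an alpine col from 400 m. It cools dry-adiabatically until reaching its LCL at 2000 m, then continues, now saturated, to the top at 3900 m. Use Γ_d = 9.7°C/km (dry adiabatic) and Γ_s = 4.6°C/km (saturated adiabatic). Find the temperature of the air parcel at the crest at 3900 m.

1.54°C

400–2000 m, dry: Δz = 1.6 km ⇒ ΔT = -15.52°C; T = 10.28°C
2000–3900 m, saturated: Δz = 1.9 km ⇒ ΔT = -8.74°C; T = 1.54°C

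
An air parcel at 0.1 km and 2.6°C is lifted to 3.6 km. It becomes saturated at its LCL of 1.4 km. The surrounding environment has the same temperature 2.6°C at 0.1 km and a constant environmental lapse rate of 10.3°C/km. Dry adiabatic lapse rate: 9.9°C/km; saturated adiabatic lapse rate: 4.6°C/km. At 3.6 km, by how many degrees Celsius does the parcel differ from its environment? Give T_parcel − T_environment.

+13.06°C (parcel warmer than environment)

Parcel:
  From 100 m to 1400 m (dry): cools by 9.9 × 1.3 = 12.87°C, giving -10.27°C.
  From 1400 m to 3600 m (saturated): cools by 4.6 × 2.2 = 10.12°C, giving -20.39°C.
Environment:
  From 100 m to 3600 m (environment): cools by 10.3 × 3.5 = 36.05°C, giving -33.45°C.
T_parcel − T_env = -20.39 − (-33.45) = +13.06°C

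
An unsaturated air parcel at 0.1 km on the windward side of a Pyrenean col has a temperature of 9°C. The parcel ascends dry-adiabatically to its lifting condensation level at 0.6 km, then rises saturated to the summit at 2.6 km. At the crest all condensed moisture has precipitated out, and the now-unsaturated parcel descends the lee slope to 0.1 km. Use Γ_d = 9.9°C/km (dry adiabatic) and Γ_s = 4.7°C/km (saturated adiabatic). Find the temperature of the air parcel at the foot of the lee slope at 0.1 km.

From 100 m to 600 m (dry): cools by 9.9 × 0.5 = 4.95°C, giving 4.05°C.
From 600 m to 2600 m (saturated): cools by 4.7 × 2 = 9.4°C, giving -5.35°C.
From 2600 m to 100 m (dry descent): warms by 9.9 × 2.5 = 24.75°C, giving 19.4°C.

19.4°C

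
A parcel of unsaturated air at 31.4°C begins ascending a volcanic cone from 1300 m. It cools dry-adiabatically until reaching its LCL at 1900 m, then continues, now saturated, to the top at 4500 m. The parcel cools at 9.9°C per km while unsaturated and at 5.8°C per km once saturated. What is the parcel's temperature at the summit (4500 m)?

From 1300 m to 1900 m (dry): cools by 9.9 × 0.6 = 5.94°C, giving 25.46°C.
From 1900 m to 4500 m (saturated): cools by 5.8 × 2.6 = 15.08°C, giving 10.38°C.

10.38°C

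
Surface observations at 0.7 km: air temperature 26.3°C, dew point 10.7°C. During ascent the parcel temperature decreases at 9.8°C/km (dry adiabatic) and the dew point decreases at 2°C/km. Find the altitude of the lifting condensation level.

2.7 km

T and T_d converge at 9.8 − 2 = 7.8°C per km
Height above start = (26.3 − 10.7) / 7.8 = 2 km
LCL altitude = 700 m + 2000 m = 2700 m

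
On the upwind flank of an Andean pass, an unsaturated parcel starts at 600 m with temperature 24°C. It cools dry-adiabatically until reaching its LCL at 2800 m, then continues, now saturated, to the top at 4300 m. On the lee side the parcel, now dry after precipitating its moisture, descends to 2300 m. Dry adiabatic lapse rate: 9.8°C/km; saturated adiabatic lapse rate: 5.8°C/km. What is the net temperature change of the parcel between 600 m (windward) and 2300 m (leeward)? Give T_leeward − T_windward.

-10.66°C

From 600 m to 2800 m (dry): cools by 9.8 × 2.2 = 21.56°C, giving 2.44°C.
From 2800 m to 4300 m (saturated): cools by 5.8 × 1.5 = 8.7°C, giving -6.26°C.
From 4300 m to 2300 m (dry descent): warms by 9.8 × 2 = 19.6°C, giving 13.34°C.
Net change vs windward start: 13.34 − 24 = -10.66°C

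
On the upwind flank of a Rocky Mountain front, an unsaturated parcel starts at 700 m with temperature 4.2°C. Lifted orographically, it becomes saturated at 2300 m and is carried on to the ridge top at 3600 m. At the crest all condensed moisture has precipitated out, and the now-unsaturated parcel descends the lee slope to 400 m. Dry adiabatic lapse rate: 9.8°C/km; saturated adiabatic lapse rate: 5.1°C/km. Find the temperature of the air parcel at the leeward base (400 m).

From 700 m to 2300 m (dry): cools by 9.8 × 1.6 = 15.68°C, giving -11.48°C.
From 2300 m to 3600 m (saturated): cools by 5.1 × 1.3 = 6.63°C, giving -18.11°C.
From 3600 m to 400 m (dry descent): warms by 9.8 × 3.2 = 31.36°C, giving 13.25°C.

13.25°C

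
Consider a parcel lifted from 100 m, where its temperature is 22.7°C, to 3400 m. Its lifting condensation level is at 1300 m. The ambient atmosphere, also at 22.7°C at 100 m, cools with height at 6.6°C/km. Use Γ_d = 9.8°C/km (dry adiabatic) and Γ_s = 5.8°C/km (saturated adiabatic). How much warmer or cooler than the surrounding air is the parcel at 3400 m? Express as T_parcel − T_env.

-2.16°C (parcel cooler than environment)

Parcel:
  100 → 1300 m (dry, 9.8°C/km): ΔT = -9.8 × 1.2 = -11.76°C → T = 10.94°C
  1300 → 3400 m (saturated, 5.8°C/km): ΔT = -5.8 × 2.1 = -12.18°C → T = -1.24°C
Environment:
  100 → 3400 m (environment, 6.6°C/km): ΔT = -6.6 × 3.3 = -21.78°C → T = 0.92°C
T_parcel − T_env = -1.24 − 0.92 = -2.16°C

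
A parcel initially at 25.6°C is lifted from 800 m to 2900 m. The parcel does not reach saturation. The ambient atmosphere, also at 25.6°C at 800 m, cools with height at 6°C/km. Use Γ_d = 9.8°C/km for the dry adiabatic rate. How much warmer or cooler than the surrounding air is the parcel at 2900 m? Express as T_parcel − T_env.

Parcel:
  800–2900 m, dry: Δz = 2.1 km ⇒ ΔT = -20.58°C; T = 5.02°C
Environment:
  800–2900 m, environment: Δz = 2.1 km ⇒ ΔT = -12.6°C; T = 13°C
T_parcel − T_env = 5.02 − 13 = -7.98°C

-7.98°C (parcel cooler than environment)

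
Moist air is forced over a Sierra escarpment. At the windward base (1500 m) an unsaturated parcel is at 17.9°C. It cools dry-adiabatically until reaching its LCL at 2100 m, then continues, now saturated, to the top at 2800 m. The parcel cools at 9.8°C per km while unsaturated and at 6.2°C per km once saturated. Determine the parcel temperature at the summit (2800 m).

7.68°C

1500 → 2100 m (dry, 9.8°C/km): ΔT = -9.8 × 0.6 = -5.88°C → T = 12.02°C
2100 → 2800 m (saturated, 6.2°C/km): ΔT = -6.2 × 0.7 = -4.34°C → T = 7.68°C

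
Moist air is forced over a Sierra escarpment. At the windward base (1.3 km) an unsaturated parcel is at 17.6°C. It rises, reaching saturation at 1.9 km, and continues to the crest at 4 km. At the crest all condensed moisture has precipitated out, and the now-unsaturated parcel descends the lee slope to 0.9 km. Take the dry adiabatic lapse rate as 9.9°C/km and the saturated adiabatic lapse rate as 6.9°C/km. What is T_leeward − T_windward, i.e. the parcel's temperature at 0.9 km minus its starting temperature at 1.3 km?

+10.26°C

From 1300 m to 1900 m (dry): cools by 9.9 × 0.6 = 5.94°C, giving 11.66°C.
From 1900 m to 4000 m (saturated): cools by 6.9 × 2.1 = 14.49°C, giving -2.83°C.
From 4000 m to 900 m (dry descent): warms by 9.9 × 3.1 = 30.69°C, giving 27.86°C.
Net change vs windward start: 27.86 − 17.6 = +10.26°C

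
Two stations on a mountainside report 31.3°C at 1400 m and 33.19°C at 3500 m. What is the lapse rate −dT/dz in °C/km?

-0.9°C/km

Γ = −ΔT/Δz = (31.3 − 33.19) / (3500 − 1400) m
  = -1.89°C / 2.1 km = -0.9°C/km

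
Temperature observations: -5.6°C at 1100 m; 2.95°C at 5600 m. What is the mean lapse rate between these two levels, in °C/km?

Γ = −ΔT/Δz = (-5.6 − 2.95) / (5600 − 1100) m
  = -8.55°C / 4.5 km = -1.9°C/km

-1.9°C/km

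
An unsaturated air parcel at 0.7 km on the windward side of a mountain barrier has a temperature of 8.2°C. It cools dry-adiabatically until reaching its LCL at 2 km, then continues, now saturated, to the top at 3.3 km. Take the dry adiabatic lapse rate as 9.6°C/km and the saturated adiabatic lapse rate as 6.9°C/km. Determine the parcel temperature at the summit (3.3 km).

-13.25°C

700–2000 m, dry: Δz = 1.3 km ⇒ ΔT = -12.48°C; T = -4.28°C
2000–3300 m, saturated: Δz = 1.3 km ⇒ ΔT = -8.97°C; T = -13.25°C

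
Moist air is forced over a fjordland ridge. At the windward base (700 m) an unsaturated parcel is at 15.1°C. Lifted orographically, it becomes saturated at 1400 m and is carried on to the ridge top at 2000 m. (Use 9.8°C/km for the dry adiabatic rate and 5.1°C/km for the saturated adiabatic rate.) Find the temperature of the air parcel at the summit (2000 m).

From 700 m to 1400 m (dry): cools by 9.8 × 0.7 = 6.86°C, giving 8.24°C.
From 1400 m to 2000 m (saturated): cools by 5.1 × 0.6 = 3.06°C, giving 5.18°C.

5.18°C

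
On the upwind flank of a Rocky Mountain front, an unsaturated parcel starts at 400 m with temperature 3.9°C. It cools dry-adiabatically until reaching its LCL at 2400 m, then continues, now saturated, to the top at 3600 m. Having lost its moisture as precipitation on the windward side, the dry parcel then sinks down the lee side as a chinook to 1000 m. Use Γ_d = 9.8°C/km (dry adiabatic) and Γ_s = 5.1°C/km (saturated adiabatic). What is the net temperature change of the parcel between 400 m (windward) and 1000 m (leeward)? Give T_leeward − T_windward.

Dry to 2400 m: -9.8 × 2 km = -19.6°C, so T = -15.7°C.
Saturated to 3600 m: -5.1 × 1.2 km = -6.12°C, so T = -21.82°C.
Dry descent to 1000 m: +9.8 × 2.6 km = +25.48°C, so T = 3.66°C.
Net change vs windward start: 3.66 − 3.9 = -0.24°C

-0.24°C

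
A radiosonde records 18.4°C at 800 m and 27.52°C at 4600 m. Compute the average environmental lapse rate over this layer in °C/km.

Γ = −ΔT/Δz = (18.4 − 27.52) / (4600 − 800) m
  = -9.12°C / 3.8 km = -2.4°C/km

-2.4°C/km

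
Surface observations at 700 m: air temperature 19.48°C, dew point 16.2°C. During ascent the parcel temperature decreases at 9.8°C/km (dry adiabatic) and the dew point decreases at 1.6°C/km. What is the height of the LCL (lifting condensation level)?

1100 m

T and T_d converge at 9.8 − 1.6 = 8.2°C per km
Height above start = (19.48 − 16.2) / 8.2 = 0.4 km
LCL altitude = 700 m + 400 m = 1100 m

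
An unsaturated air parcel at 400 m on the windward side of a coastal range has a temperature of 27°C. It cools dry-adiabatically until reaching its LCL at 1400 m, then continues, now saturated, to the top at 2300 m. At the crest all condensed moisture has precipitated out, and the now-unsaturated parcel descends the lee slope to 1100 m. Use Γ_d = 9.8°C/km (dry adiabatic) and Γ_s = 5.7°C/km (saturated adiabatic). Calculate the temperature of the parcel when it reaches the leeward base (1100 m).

23.83°C

400 → 1400 m (dry, 9.8°C/km): ΔT = -9.8 × 1 = -9.8°C → T = 17.2°C
1400 → 2300 m (saturated, 5.7°C/km): ΔT = -5.7 × 0.9 = -5.13°C → T = 12.07°C
2300 → 1100 m (dry descent, 9.8°C/km): ΔT = +9.8 × 1.2 = +11.76°C → T = 23.83°C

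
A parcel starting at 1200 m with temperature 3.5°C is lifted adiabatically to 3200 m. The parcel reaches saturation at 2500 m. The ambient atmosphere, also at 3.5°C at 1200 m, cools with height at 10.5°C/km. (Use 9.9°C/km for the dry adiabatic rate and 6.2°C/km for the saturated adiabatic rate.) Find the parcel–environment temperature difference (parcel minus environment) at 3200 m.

Parcel:
  Dry to 2500 m: -9.9 × 1.3 km = -12.87°C, so T = -9.37°C.
  Saturated to 3200 m: -6.2 × 0.7 km = -4.34°C, so T = -13.71°C.
Environment:
  Environment to 3200 m: -10.5 × 2 km = -21°C, so T = -17.5°C.
T_parcel − T_env = -13.71 − (-17.5) = +3.79°C

+3.79°C (parcel warmer than environment)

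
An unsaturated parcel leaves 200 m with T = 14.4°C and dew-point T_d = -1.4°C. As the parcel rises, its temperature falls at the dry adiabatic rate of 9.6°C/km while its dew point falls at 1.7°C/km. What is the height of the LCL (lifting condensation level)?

T and T_d converge at 9.6 − 1.7 = 7.9°C per km
Height above start = (14.4 − (-1.4)) / 7.9 = 2 km
LCL altitude = 200 m + 2000 m = 2200 m

2200 m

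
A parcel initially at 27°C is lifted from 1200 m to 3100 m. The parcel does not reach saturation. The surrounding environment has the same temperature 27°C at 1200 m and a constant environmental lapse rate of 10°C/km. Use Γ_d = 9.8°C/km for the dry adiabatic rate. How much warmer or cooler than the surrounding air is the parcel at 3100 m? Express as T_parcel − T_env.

Parcel:
  From 1200 m to 3100 m (dry): cools by 9.8 × 1.9 = 18.62°C, giving 8.38°C.
Environment:
  From 1200 m to 3100 m (environment): cools by 10 × 1.9 = 19°C, giving 8°C.
T_parcel − T_env = 8.38 − 8 = +0.38°C

+0.38°C (parcel warmer than environment)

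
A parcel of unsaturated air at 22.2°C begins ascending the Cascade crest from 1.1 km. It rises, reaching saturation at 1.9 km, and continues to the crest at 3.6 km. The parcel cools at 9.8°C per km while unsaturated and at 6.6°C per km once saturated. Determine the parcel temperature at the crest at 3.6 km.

3.14°C

1100 → 1900 m (dry, 9.8°C/km): ΔT = -9.8 × 0.8 = -7.84°C → T = 14.36°C
1900 → 3600 m (saturated, 6.6°C/km): ΔT = -6.6 × 1.7 = -11.22°C → T = 3.14°C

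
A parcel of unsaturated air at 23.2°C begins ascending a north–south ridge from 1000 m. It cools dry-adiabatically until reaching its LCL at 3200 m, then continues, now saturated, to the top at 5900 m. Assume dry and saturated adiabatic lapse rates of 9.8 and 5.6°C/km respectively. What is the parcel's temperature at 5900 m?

Dry to 3200 m: -9.8 × 2.2 km = -21.56°C, so T = 1.64°C.
Saturated to 5900 m: -5.6 × 2.7 km = -15.12°C, so T = -13.48°C.

-13.48°C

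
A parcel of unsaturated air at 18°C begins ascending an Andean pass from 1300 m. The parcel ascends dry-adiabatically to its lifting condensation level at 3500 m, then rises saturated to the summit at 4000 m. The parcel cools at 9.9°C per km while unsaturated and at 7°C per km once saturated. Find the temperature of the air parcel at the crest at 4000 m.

1300 → 3500 m (dry, 9.9°C/km): ΔT = -9.9 × 2.2 = -21.78°C → T = -3.78°C
3500 → 4000 m (saturated, 7°C/km): ΔT = -7 × 0.5 = -3.5°C → T = -7.28°C

-7.28°C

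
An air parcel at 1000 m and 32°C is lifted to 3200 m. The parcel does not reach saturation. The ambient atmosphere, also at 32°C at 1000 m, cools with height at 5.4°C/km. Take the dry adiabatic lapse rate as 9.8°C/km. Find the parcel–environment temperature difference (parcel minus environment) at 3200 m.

-9.68°C (parcel cooler than environment)

Parcel:
  1000–3200 m, dry: Δz = 2.2 km ⇒ ΔT = -21.56°C; T = 10.44°C
Environment:
  1000–3200 m, environment: Δz = 2.2 km ⇒ ΔT = -11.88°C; T = 20.12°C
T_parcel − T_env = 10.44 − 20.12 = -9.68°C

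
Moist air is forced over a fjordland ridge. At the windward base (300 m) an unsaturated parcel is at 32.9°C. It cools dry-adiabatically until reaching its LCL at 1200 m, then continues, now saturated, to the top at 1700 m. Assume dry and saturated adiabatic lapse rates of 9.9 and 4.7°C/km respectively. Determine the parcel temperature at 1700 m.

21.64°C

300–1200 m, dry: Δz = 0.9 km ⇒ ΔT = -8.91°C; T = 23.99°C
1200–1700 m, saturated: Δz = 0.5 km ⇒ ΔT = -2.35°C; T = 21.64°C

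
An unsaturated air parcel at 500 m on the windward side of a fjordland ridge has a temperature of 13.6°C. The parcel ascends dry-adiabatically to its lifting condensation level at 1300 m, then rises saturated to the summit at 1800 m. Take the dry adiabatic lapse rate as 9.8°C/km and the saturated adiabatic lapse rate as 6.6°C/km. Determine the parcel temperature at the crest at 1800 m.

2.46°C

From 500 m to 1300 m (dry): cools by 9.8 × 0.8 = 7.84°C, giving 5.76°C.
From 1300 m to 1800 m (saturated): cools by 6.6 × 0.5 = 3.3°C, giving 2.46°C.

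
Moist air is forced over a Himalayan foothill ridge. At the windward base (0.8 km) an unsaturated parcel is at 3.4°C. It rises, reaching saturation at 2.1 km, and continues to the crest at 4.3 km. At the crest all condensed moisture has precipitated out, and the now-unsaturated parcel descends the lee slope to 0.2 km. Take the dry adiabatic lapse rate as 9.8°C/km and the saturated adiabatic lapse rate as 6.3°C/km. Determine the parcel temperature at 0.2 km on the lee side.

From 800 m to 2100 m (dry): cools by 9.8 × 1.3 = 12.74°C, giving -9.34°C.
From 2100 m to 4300 m (saturated): cools by 6.3 × 2.2 = 13.86°C, giving -23.2°C.
From 4300 m to 200 m (dry descent): warms by 9.8 × 4.1 = 40.18°C, giving 16.98°C.

16.98°C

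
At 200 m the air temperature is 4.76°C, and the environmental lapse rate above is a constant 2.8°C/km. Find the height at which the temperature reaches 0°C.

1900 m

Height above start = (4.76 − 0) / 2.8 = 1.7 km
Altitude = 200 m + 1700 m = 1900 m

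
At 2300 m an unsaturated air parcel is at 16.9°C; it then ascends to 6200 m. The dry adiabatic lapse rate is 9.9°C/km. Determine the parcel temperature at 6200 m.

2300 → 6200 m (dry adiabatic, 9.9°C/km): ΔT = -9.9 × 3.9 = -38.61°C → T = -21.71°C

-21.71°C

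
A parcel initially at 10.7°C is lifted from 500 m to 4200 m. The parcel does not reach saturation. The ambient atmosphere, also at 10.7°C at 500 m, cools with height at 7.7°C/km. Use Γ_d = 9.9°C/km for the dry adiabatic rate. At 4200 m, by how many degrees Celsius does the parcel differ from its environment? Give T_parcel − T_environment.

-8.14°C (parcel cooler than environment)

Parcel:
  500 → 4200 m (dry, 9.9°C/km): ΔT = -9.9 × 3.7 = -36.63°C → T = -25.93°C
Environment:
  500 → 4200 m (environment, 7.7°C/km): ΔT = -7.7 × 3.7 = -28.49°C → T = -17.79°C
T_parcel − T_env = -25.93 − (-17.79) = -8.14°C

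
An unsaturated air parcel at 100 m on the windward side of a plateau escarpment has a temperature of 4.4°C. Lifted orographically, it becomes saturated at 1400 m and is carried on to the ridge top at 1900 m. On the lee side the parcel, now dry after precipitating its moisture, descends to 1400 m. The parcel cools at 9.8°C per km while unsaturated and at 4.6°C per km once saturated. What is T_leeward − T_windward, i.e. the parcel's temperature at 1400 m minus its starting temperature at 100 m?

-10.14°C

100 → 1400 m (dry, 9.8°C/km): ΔT = -9.8 × 1.3 = -12.74°C → T = -8.34°C
1400 → 1900 m (saturated, 4.6°C/km): ΔT = -4.6 × 0.5 = -2.3°C → T = -10.64°C
1900 → 1400 m (dry descent, 9.8°C/km): ΔT = +9.8 × 0.5 = +4.9°C → T = -5.74°C
Net change vs windward start: -5.74 − 4.4 = -10.14°C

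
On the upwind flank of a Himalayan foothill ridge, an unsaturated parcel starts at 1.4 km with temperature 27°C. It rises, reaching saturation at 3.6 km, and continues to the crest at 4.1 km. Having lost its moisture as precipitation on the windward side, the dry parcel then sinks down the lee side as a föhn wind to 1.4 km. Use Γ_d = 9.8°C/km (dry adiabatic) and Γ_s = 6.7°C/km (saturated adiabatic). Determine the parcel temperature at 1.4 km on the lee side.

From 1400 m to 3600 m (dry): cools by 9.8 × 2.2 = 21.56°C, giving 5.44°C.
From 3600 m to 4100 m (saturated): cools by 6.7 × 0.5 = 3.35°C, giving 2.09°C.
From 4100 m to 1400 m (dry descent): warms by 9.8 × 2.7 = 26.46°C, giving 28.55°C.

28.55°C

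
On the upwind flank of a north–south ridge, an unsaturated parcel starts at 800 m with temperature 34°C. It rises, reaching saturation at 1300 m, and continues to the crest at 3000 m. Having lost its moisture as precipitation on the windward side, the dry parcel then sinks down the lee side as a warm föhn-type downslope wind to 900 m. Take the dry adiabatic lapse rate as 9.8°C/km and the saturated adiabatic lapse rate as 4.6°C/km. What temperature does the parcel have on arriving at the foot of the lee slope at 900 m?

41.86°C

From 800 m to 1300 m (dry): cools by 9.8 × 0.5 = 4.9°C, giving 29.1°C.
From 1300 m to 3000 m (saturated): cools by 4.6 × 1.7 = 7.82°C, giving 21.28°C.
From 3000 m to 900 m (dry descent): warms by 9.8 × 2.1 = 20.58°C, giving 41.86°C.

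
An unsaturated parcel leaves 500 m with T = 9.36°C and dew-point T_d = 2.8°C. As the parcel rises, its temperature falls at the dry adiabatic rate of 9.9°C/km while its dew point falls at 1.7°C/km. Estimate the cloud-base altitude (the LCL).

1300 m

T and T_d converge at 9.9 − 1.7 = 8.2°C per km
Height above start = (9.36 − 2.8) / 8.2 = 0.8 km
LCL altitude = 500 m + 800 m = 1300 m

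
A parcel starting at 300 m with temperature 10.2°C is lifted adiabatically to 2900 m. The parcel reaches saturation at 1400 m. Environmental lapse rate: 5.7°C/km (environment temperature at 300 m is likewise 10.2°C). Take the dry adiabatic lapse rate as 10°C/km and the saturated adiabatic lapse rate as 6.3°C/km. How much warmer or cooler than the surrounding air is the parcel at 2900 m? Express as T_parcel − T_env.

-5.63°C (parcel cooler than environment)

Parcel:
  Dry to 1400 m: -10 × 1.1 km = -11°C, so T = -0.8°C.
  Saturated to 2900 m: -6.3 × 1.5 km = -9.45°C, so T = -10.25°C.
Environment:
  Environment to 2900 m: -5.7 × 2.6 km = -14.82°C, so T = -4.62°C.
T_parcel − T_env = -10.25 − (-4.62) = -5.63°C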